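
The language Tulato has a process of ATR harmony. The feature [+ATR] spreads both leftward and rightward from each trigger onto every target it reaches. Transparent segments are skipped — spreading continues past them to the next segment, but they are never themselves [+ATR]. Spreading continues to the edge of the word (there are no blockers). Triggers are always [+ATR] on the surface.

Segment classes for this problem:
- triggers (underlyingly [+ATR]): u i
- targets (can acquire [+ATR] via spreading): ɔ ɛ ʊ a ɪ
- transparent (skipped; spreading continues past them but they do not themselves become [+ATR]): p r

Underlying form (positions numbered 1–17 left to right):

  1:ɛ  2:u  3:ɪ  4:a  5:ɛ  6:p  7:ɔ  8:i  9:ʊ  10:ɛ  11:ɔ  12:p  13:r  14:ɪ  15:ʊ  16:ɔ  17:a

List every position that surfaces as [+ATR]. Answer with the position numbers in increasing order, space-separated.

From /u/ at 2 rightward: 3 /ɪ/ → [+ATR]; 4 /a/ → [+ATR]; 5 /ɛ/ → [+ATR]; 6 /p/ transparent; 7 /ɔ/ → [+ATR]; 8 /i/ is itself a trigger — this domain ends here.
From /u/ at 2 leftward: 1 /ɛ/ → [+ATR]; word edge.
From /i/ at 8 rightward: 9 /ʊ/ → [+ATR]; 10 /ɛ/ → [+ATR]; 11 /ɔ/ → [+ATR]; 12 /p/ transparent; 13 /r/ transparent; 14 /ɪ/ → [+ATR]; 15 /ʊ/ → [+ATR]; 16 /ɔ/ → [+ATR]; 17 /a/ → [+ATR]; word edge.
From /i/ at 8 leftward: 7 /ɔ/ → [+ATR]; 6 /p/ transparent; 5 /ɛ/ → [+ATR]; 4 /a/ → [+ATR]; 3 /ɪ/ → [+ATR]; 2 /u/ is itself a trigger — this domain ends here.

1 2 3 4 5 7 8 9 10 11 14 15 16 17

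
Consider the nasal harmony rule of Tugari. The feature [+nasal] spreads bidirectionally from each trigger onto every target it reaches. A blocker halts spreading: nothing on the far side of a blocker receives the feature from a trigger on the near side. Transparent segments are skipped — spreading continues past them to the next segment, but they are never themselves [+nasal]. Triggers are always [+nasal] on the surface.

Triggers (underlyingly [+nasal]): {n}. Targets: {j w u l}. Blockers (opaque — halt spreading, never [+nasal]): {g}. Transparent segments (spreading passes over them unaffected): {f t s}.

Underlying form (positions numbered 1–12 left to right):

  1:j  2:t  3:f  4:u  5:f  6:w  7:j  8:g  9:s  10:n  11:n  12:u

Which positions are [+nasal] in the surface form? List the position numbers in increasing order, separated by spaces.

10 11 12

From /n/ at 10 rightward: 11 /n/ is itself a trigger — this domain ends here.
From /n/ at 10 leftward: 9 /s/ transparent; 8 /g/ blocks.
From /n/ at 11 rightward: 12 /u/ → [+nasal]; word edge.
From /n/ at 11 leftward: 10 /n/ is itself a trigger — this domain ends here.
Targets with no active source: positions 1 4 6 7 stay [-nasal].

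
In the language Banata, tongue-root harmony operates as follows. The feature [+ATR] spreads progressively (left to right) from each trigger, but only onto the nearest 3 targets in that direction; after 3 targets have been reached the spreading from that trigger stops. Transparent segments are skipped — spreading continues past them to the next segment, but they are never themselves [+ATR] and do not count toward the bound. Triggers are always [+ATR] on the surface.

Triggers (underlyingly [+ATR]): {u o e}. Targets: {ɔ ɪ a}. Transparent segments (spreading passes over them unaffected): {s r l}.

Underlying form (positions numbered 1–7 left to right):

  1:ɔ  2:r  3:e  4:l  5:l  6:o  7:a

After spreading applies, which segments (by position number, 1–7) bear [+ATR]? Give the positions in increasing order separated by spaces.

From /e/ at 3 rightward: 4 /l/ transparent; 5 /l/ transparent; 6 /o/ is itself a trigger — this domain ends here.
From /o/ at 6 rightward: 7 /a/ → [+ATR]; word edge.
Target with no active source: position 1 stays [-ATR].

3 6 7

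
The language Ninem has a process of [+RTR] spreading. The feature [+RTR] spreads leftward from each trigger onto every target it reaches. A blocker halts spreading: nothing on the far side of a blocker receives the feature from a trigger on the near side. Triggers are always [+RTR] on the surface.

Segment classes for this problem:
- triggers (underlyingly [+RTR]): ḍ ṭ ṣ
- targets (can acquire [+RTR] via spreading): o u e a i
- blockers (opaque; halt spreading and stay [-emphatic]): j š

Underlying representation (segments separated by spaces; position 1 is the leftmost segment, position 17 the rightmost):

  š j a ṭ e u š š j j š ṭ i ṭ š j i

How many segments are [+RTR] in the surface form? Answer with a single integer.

From /ṭ/ at 4 leftward: 3 /a/ → [+RTR]; 2 /j/ blocks.
From /ṭ/ at 12 leftward: 11 /š/ blocks.
From /ṭ/ at 14 leftward: 13 /i/ → [+RTR]; 12 /ṭ/ is itself a trigger — this domain ends here.
Targets with no active source: positions 5 6 17 stay [-emphatic].
[+RTR] positions on the surface: 3 4 12 13 14.

5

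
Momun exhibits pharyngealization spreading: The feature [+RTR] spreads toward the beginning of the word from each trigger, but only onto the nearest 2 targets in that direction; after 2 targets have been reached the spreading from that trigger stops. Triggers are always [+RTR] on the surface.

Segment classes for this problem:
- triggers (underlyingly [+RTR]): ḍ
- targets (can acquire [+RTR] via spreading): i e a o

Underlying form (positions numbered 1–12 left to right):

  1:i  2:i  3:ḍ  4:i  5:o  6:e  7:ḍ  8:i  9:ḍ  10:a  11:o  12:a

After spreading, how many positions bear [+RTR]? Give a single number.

From /ḍ/ at 3 leftward: 2 /i/ → [+RTR]; 1 /i/ → [+RTR]; bound reached.
From /ḍ/ at 7 leftward: 6 /e/ → [+RTR]; 5 /o/ → [+RTR]; bound reached.
From /ḍ/ at 9 leftward: 8 /i/ → [+RTR]; 7 /ḍ/ is itself a trigger — this domain ends here.
Targets with no active source: positions 4 10 11 12 stay [-emphatic].
[+RTR] positions on the surface: 1 2 3 5 6 7 8 9.

8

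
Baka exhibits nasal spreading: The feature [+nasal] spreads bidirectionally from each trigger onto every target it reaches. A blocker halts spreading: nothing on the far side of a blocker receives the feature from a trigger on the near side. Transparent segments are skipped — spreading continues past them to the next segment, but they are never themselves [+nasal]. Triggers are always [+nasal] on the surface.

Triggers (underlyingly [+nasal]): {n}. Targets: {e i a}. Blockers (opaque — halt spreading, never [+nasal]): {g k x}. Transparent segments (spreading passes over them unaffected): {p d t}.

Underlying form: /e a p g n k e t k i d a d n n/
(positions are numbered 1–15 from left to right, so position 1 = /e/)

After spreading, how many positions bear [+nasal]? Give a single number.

From /n/ at 5 rightward: 6 /k/ blocks.
From /n/ at 5 leftward: 4 /g/ blocks.
From /n/ at 14 rightward: 15 /n/ is itself a trigger — this domain ends here.
From /n/ at 14 leftward: 13 /d/ transparent; 12 /a/ → [+nasal]; 11 /d/ transparent; 10 /i/ → [+nasal]; 9 /k/ blocks.
From /n/ at 15 rightward: word edge.
From /n/ at 15 leftward: 14 /n/ is itself a trigger — this domain ends here.
Targets with no active source: positions 1 2 7 stay [-nasal].
[+nasal] positions on the surface: 5 10 12 14 15.

5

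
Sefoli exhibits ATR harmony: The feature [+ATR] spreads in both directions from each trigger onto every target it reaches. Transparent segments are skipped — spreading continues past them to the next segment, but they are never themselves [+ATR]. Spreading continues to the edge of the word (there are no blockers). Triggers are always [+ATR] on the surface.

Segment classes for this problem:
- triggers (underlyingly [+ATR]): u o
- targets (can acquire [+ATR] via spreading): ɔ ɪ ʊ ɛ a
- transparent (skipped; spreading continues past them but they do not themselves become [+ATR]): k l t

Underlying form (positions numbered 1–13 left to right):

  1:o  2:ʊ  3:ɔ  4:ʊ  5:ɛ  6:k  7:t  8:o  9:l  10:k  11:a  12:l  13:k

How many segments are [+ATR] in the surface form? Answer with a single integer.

From /o/ at 1 rightward: 2 /ʊ/ → [+ATR]; 3 /ɔ/ → [+ATR]; 4 /ʊ/ → [+ATR]; 5 /ɛ/ → [+ATR]; 6 /k/ transparent; 7 /t/ transparent; 8 /o/ is itself a trigger — this domain ends here.
From /o/ at 1 leftward: word edge.
From /o/ at 8 rightward: 9 /l/ transparent; 10 /k/ transparent; 11 /a/ → [+ATR]; 12 /l/ transparent; 13 /k/ transparent; word edge.
From /o/ at 8 leftward: 7 /t/ transparent; 6 /k/ transparent; 5 /ɛ/ → [+ATR]; 4 /ʊ/ → [+ATR]; 3 /ɔ/ → [+ATR]; 2 /ʊ/ → [+ATR]; 1 /o/ is itself a trigger — this domain ends here.
[+ATR] positions on the surface: 1 2 3 4 5 8 11.

7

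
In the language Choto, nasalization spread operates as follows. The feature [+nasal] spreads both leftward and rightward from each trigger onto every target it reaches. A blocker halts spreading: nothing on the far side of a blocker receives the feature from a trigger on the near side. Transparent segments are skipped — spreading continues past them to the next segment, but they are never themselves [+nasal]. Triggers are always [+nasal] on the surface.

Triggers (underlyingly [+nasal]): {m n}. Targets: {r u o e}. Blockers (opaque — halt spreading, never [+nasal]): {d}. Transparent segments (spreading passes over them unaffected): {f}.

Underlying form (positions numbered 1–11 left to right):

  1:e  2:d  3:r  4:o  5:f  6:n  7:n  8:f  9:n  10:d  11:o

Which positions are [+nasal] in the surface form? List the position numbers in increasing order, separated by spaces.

3 4 6 7 9

From /n/ at 6 rightward: 7 /n/ is itself a trigger — this domain ends here.
From /n/ at 6 leftward: 5 /f/ transparent; 4 /o/ → [+nasal]; 3 /r/ → [+nasal]; 2 /d/ blocks.
From /n/ at 7 rightward: 8 /f/ transparent; 9 /n/ is itself a trigger — this domain ends here.
From /n/ at 7 leftward: 6 /n/ is itself a trigger — this domain ends here.
From /n/ at 9 rightward: 10 /d/ blocks.
From /n/ at 9 leftward: 8 /f/ transparent; 7 /n/ is itself a trigger — this domain ends here.
Targets with no active source: positions 1 11 stay [-nasal].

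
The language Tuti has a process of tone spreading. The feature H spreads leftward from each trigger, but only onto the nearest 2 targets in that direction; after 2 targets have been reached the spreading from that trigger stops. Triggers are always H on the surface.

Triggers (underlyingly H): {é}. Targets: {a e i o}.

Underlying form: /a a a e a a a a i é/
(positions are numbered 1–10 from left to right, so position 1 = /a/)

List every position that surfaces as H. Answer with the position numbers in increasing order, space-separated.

From /é/ at 10 leftward: 9 /i/ → H; 8 /a/ → H; bound reached.
Targets with no active source: positions 1 2 3 4 5 6 7 stay [-high tone].

8 9 10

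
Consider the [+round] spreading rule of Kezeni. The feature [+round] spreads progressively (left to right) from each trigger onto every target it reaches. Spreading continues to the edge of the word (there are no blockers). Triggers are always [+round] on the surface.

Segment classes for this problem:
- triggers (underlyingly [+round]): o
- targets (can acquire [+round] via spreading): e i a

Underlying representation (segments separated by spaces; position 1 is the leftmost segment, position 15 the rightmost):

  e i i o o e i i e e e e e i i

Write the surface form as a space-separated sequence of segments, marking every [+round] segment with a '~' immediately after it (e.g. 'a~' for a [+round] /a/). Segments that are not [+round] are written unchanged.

From /o/ at 4 rightward: 5 /o/ is itself a trigger — this domain ends here.
From /o/ at 5 rightward: 6 /e/ → [+round]; 7 /i/ → [+round]; 8 /i/ → [+round]; 9 /e/ → [+round]; 10 /e/ → [+round]; 11 /e/ → [+round]; 12 /e/ → [+round]; 13 /e/ → [+round]; 14 /i/ → [+round]; 15 /i/ → [+round]; word edge.
Targets with no active source: positions 1 2 3 stay [-round].
[+round] positions on the surface: 4 5 6 7 8 9 10 11 12 13 14 15.

e i i o~ o~ e~ i~ i~ e~ e~ e~ e~ e~ i~ i~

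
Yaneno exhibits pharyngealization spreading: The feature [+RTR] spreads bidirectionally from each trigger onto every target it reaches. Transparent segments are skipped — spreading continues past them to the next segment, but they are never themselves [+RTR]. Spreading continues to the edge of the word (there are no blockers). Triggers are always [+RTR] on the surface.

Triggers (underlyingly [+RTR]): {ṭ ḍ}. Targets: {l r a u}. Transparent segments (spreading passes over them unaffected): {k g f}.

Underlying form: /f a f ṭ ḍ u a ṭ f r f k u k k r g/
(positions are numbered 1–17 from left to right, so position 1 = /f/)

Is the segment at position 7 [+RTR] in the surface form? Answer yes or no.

From /ṭ/ at 4 rightward: 5 /ḍ/ is itself a trigger — this domain ends here.
From /ṭ/ at 4 leftward: 3 /f/ transparent; 2 /a/ → [+RTR]; 1 /f/ transparent; word edge.
From /ḍ/ at 5 rightward: 6 /u/ → [+RTR]; 7 /a/ → [+RTR]; 8 /ṭ/ is itself a trigger — this domain ends here.
From /ḍ/ at 5 leftward: 4 /ṭ/ is itself a trigger — this domain ends here.
From /ṭ/ at 8 rightward: 9 /f/ transparent; 10 /r/ → [+RTR]; 11 /f/ transparent; 12 /k/ transparent; 13 /u/ → [+RTR]; 14 /k/ transparent; 15 /k/ transparent; 16 /r/ → [+RTR]; 17 /g/ transparent; word edge.
From /ṭ/ at 8 leftward: 7 /a/ → [+RTR]; 6 /u/ → [+RTR]; 5 /ḍ/ is itself a trigger — this domain ends here.
[+RTR] positions on the surface: 2 4 5 6 7 8 10 13 16.

yes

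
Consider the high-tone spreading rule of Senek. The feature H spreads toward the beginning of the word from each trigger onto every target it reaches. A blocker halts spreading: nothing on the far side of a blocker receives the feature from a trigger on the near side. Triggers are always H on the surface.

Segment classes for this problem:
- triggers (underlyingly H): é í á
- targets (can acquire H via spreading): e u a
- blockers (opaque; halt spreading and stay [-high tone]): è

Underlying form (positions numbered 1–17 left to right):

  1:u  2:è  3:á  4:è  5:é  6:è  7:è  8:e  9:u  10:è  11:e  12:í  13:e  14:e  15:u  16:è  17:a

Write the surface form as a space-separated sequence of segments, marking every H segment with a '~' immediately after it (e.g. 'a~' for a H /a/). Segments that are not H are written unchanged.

u è á~ è é~ è è e u è e~ í~ e e u è a

From /á/ at 3 leftward: 2 /è/ blocks.
From /é/ at 5 leftward: 4 /è/ blocks.
From /í/ at 12 leftward: 11 /e/ → H; 10 /è/ blocks.
Targets with no active source: positions 1 8 9 13 14 15 17 stay [-high tone].
H positions on the surface: 3 5 11 12.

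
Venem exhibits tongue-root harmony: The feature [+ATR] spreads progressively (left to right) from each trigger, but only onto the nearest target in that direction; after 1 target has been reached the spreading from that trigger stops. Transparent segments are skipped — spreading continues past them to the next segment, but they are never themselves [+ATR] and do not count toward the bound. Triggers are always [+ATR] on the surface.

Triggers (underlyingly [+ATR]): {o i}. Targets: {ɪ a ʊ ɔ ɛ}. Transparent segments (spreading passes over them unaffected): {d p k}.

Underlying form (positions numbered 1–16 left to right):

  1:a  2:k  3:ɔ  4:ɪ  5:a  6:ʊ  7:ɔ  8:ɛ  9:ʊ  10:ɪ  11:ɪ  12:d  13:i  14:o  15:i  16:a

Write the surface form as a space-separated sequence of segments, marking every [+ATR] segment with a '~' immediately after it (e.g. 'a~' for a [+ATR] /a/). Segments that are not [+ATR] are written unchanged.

From /i/ at 13 rightward: 14 /o/ is itself a trigger — this domain ends here.
From /o/ at 14 rightward: 15 /i/ is itself a trigger — this domain ends here.
From /i/ at 15 rightward: 16 /a/ → [+ATR]; bound reached.
Targets with no active source: positions 1 3 4 5 6 7 8 9 10 11 stay [-ATR].
[+ATR] positions on the surface: 13 14 15 16.

a k ɔ ɪ a ʊ ɔ ɛ ʊ ɪ ɪ d i~ o~ i~ a~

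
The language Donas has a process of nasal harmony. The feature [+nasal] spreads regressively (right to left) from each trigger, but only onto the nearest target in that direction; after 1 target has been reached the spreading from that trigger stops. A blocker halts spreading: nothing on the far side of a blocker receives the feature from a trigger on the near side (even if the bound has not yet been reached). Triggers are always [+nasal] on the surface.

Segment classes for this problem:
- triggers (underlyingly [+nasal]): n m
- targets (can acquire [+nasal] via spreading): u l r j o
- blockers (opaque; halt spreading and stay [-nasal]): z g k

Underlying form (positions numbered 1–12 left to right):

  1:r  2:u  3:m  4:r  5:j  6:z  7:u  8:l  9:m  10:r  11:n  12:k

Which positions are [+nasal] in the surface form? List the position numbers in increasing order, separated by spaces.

2 3 8 9 10 11

From /m/ at 3 leftward: 2 /u/ → [+nasal]; bound reached.
From /m/ at 9 leftward: 8 /l/ → [+nasal]; bound reached.
From /n/ at 11 leftward: 10 /r/ → [+nasal]; bound reached.
Targets with no active source: positions 1 4 5 7 stay [-nasal].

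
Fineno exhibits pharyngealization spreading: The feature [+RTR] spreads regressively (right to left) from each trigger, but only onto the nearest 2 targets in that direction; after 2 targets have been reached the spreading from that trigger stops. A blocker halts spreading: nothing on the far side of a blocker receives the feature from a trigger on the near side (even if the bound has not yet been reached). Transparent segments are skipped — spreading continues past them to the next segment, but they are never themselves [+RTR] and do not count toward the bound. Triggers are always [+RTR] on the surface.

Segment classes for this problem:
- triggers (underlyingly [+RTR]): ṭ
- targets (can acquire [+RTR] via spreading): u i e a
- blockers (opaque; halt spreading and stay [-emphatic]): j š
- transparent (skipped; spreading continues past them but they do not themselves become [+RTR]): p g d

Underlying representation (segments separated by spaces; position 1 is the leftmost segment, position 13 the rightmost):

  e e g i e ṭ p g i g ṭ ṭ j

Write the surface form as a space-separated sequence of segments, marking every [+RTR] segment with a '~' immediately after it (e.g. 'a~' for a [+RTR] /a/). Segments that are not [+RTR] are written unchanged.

From /ṭ/ at 6 leftward: 5 /e/ → [+RTR]; 4 /i/ → [+RTR]; bound reached.
From /ṭ/ at 11 leftward: 10 /g/ transparent; 9 /i/ → [+RTR]; 8 /g/ transparent; 7 /p/ transparent; 6 /ṭ/ is itself a trigger — this domain ends here.
From /ṭ/ at 12 leftward: 11 /ṭ/ is itself a trigger — this domain ends here.
Targets with no active source: positions 1 2 stay [-emphatic].
[+RTR] positions on the surface: 4 5 6 9 11 12.

e e g i~ e~ ṭ~ p g i~ g ṭ~ ṭ~ j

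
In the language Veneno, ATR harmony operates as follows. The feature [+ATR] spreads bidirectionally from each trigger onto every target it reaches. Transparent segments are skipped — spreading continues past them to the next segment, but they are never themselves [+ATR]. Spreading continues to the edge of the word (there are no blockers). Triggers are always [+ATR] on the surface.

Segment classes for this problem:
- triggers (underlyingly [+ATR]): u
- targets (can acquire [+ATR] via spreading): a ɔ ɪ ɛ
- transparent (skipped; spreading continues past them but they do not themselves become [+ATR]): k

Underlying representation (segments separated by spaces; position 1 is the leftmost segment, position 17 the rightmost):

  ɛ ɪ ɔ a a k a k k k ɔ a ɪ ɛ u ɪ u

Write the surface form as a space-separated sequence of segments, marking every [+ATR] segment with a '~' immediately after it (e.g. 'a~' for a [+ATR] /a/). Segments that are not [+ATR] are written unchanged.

From /u/ at 15 rightward: 16 /ɪ/ → [+ATR]; 17 /u/ is itself a trigger — this domain ends here.
From /u/ at 15 leftward: 14 /ɛ/ → [+ATR]; 13 /ɪ/ → [+ATR]; 12 /a/ → [+ATR]; 11 /ɔ/ → [+ATR]; 10 /k/ transparent; 9 /k/ transparent; 8 /k/ transparent; 7 /a/ → [+ATR]; 6 /k/ transparent; 5 /a/ → [+ATR]; 4 /a/ → [+ATR]; 3 /ɔ/ → [+ATR]; 2 /ɪ/ → [+ATR]; 1 /ɛ/ → [+ATR]; word edge.
From /u/ at 17 rightward: word edge.
From /u/ at 17 leftward: 16 /ɪ/ → [+ATR]; 15 /u/ is itself a trigger — this domain ends here.
[+ATR] positions on the surface: 1 2 3 4 5 7 11 12 13 14 15 16 17.

ɛ~ ɪ~ ɔ~ a~ a~ k a~ k k k ɔ~ a~ ɪ~ ɛ~ u~ ɪ~ u~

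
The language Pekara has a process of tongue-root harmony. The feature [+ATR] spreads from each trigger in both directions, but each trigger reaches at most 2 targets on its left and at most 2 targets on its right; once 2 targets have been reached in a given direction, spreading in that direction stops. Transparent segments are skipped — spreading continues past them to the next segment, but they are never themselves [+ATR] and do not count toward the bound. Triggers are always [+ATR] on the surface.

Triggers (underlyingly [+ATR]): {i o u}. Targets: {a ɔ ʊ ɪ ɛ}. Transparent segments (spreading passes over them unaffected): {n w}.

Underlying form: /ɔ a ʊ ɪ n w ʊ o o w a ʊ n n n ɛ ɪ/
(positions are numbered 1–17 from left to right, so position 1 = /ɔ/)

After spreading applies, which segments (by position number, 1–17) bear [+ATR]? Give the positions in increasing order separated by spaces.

From /o/ at 8 rightward: 9 /o/ is itself a trigger — this domain ends here.
From /o/ at 8 leftward: 7 /ʊ/ → [+ATR]; 6 /w/ transparent; 5 /n/ transparent; 4 /ɪ/ → [+ATR]; bound reached.
From /o/ at 9 rightward: 10 /w/ transparent; 11 /a/ → [+ATR]; 12 /ʊ/ → [+ATR]; bound reached.
From /o/ at 9 leftward: 8 /o/ is itself a trigger — this domain ends here.
Targets with no active source: positions 1 2 3 16 17 stay [-ATR].

4 7 8 9 11 12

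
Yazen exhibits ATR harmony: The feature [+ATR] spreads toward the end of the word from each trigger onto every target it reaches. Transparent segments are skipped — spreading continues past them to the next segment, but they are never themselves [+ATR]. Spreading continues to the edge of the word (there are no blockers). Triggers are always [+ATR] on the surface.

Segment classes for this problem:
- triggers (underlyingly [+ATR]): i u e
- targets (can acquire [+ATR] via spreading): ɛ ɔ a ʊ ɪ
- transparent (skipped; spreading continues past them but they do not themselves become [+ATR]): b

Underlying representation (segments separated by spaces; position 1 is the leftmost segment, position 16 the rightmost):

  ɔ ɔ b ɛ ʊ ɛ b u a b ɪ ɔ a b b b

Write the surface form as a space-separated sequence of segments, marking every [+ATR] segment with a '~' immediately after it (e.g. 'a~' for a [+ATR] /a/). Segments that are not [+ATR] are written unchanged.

ɔ ɔ b ɛ ʊ ɛ b u~ a~ b ɪ~ ɔ~ a~ b b b

From /u/ at 8 rightward: 9 /a/ → [+ATR]; 10 /b/ transparent; 11 /ɪ/ → [+ATR]; 12 /ɔ/ → [+ATR]; 13 /a/ → [+ATR]; 14 /b/ transparent; 15 /b/ transparent; 16 /b/ transparent; word edge.
Targets with no active source: positions 1 2 4 5 6 stay [-ATR].
[+ATR] positions on the surface: 8 9 11 12 13.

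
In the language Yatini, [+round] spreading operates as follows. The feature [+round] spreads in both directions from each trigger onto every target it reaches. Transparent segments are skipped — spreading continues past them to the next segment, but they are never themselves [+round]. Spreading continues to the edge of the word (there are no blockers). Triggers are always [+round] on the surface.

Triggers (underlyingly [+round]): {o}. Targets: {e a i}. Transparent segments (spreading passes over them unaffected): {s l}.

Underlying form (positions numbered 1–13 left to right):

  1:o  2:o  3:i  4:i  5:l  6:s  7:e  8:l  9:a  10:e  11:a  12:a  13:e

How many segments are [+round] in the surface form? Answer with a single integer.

10

From /o/ at 1 rightward: 2 /o/ is itself a trigger — this domain ends here.
From /o/ at 1 leftward: word edge.
From /o/ at 2 rightward: 3 /i/ → [+round]; 4 /i/ → [+round]; 5 /l/ transparent; 6 /s/ transparent; 7 /e/ → [+round]; 8 /l/ transparent; 9 /a/ → [+round]; 10 /e/ → [+round]; 11 /a/ → [+round]; 12 /a/ → [+round]; 13 /e/ → [+round]; word edge.
From /o/ at 2 leftward: 1 /o/ is itself a trigger — this domain ends here.
[+round] positions on the surface: 1 2 3 4 7 9 10 11 12 13.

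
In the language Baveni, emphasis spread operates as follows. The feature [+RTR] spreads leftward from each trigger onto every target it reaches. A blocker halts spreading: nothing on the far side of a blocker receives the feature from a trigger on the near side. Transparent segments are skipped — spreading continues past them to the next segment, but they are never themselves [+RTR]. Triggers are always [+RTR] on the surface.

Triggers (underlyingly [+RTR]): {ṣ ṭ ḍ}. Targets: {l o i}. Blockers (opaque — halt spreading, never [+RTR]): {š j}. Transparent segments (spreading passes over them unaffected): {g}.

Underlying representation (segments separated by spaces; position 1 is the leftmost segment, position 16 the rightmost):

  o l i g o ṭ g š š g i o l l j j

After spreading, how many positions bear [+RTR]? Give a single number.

From /ṭ/ at 6 leftward: 5 /o/ → [+RTR]; 4 /g/ transparent; 3 /i/ → [+RTR]; 2 /l/ → [+RTR]; 1 /o/ → [+RTR]; word edge.
Targets with no active source: positions 11 12 13 14 stay [-emphatic].
[+RTR] positions on the surface: 1 2 3 5 6.

5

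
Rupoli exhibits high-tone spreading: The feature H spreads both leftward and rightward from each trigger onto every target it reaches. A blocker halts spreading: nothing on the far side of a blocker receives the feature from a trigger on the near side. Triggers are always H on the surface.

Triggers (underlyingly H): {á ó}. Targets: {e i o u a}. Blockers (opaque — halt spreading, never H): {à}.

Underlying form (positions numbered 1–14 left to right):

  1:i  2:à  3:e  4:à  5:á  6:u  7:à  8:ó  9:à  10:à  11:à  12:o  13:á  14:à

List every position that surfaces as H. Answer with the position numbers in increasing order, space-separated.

From /á/ at 5 rightward: 6 /u/ → H; 7 /à/ blocks.
From /á/ at 5 leftward: 4 /à/ blocks.
From /ó/ at 8 rightward: 9 /à/ blocks.
From /ó/ at 8 leftward: 7 /à/ blocks.
From /á/ at 13 rightward: 14 /à/ blocks.
From /á/ at 13 leftward: 12 /o/ → H; 11 /à/ blocks.
Targets with no active source: positions 1 3 stay [-high tone].

5 6 8 12 13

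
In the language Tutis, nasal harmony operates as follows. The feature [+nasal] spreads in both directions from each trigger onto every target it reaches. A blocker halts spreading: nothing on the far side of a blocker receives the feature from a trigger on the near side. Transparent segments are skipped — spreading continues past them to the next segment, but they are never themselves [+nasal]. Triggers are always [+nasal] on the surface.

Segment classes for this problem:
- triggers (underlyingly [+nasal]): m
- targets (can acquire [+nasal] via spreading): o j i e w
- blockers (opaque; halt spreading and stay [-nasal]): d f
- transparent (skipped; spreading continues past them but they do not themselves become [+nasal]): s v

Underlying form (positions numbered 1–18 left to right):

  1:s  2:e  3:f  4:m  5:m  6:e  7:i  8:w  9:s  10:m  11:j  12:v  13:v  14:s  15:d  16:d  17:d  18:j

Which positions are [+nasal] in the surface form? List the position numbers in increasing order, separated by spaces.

4 5 6 7 8 10 11

From /m/ at 4 rightward: 5 /m/ is itself a trigger — this domain ends here.
From /m/ at 4 leftward: 3 /f/ blocks.
From /m/ at 5 rightward: 6 /e/ → [+nasal]; 7 /i/ → [+nasal]; 8 /w/ → [+nasal]; 9 /s/ transparent; 10 /m/ is itself a trigger — this domain ends here.
From /m/ at 5 leftward: 4 /m/ is itself a trigger — this domain ends here.
From /m/ at 10 rightward: 11 /j/ → [+nasal]; 12 /v/ transparent; 13 /v/ transparent; 14 /s/ transparent; 15 /d/ blocks.
From /m/ at 10 leftward: 9 /s/ transparent; 8 /w/ → [+nasal]; 7 /i/ → [+nasal]; 6 /e/ → [+nasal]; 5 /m/ is itself a trigger — this domain ends here.
Targets with no active source: positions 2 18 stay [-nasal].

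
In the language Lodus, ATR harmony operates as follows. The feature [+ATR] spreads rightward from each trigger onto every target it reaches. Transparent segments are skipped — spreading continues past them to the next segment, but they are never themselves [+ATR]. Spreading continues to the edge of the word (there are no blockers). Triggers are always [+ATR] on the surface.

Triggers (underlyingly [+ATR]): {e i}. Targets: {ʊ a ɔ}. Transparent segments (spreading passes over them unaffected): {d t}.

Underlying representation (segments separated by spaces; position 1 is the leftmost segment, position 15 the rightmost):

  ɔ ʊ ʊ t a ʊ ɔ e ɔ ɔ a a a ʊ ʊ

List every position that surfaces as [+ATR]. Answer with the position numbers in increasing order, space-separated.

From /e/ at 8 rightward: 9 /ɔ/ → [+ATR]; 10 /ɔ/ → [+ATR]; 11 /a/ → [+ATR]; 12 /a/ → [+ATR]; 13 /a/ → [+ATR]; 14 /ʊ/ → [+ATR]; 15 /ʊ/ → [+ATR]; word edge.
Targets with no active source: positions 1 2 3 5 6 7 stay [-ATR].

8 9 10 11 12 13 14 15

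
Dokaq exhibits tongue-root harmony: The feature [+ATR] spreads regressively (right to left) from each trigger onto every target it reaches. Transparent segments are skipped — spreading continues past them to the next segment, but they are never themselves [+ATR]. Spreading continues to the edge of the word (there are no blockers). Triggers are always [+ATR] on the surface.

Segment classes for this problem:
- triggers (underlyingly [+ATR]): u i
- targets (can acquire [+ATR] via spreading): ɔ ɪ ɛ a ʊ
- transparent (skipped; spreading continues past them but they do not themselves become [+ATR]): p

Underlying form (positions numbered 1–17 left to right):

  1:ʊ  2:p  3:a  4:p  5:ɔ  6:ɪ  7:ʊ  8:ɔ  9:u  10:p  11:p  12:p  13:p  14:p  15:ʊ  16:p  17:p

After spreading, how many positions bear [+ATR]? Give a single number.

From /u/ at 9 leftward: 8 /ɔ/ → [+ATR]; 7 /ʊ/ → [+ATR]; 6 /ɪ/ → [+ATR]; 5 /ɔ/ → [+ATR]; 4 /p/ transparent; 3 /a/ → [+ATR]; 2 /p/ transparent; 1 /ʊ/ → [+ATR]; word edge.
Target with no active source: position 15 stays [-ATR].
[+ATR] positions on the surface: 1 3 5 6 7 8 9.

7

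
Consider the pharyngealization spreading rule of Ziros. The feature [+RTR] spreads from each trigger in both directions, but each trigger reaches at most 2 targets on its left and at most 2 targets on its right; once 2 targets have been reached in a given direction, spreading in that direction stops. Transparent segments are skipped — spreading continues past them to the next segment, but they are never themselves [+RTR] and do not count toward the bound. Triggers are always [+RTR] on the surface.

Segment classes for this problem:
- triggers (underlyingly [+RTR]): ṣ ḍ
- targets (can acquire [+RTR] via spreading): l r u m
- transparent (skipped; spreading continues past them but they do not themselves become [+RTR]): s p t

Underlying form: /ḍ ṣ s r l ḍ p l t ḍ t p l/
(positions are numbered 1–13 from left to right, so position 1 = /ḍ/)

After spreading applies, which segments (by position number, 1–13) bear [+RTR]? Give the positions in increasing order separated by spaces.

1 2 4 5 6 8 10 13

From /ḍ/ at 1 rightward: 2 /ṣ/ is itself a trigger — this domain ends here.
From /ḍ/ at 1 leftward: word edge.
From /ṣ/ at 2 rightward: 3 /s/ transparent; 4 /r/ → [+RTR]; 5 /l/ → [+RTR]; bound reached.
From /ṣ/ at 2 leftward: 1 /ḍ/ is itself a trigger — this domain ends here.
From /ḍ/ at 6 rightward: 7 /p/ transparent; 8 /l/ → [+RTR]; 9 /t/ transparent; 10 /ḍ/ is itself a trigger — this domain ends here.
From /ḍ/ at 6 leftward: 5 /l/ → [+RTR]; 4 /r/ → [+RTR]; bound reached.
From /ḍ/ at 10 rightward: 11 /t/ transparent; 12 /p/ transparent; 13 /l/ → [+RTR]; word edge.
From /ḍ/ at 10 leftward: 9 /t/ transparent; 8 /l/ → [+RTR]; 7 /p/ transparent; 6 /ḍ/ is itself a trigger — this domain ends here.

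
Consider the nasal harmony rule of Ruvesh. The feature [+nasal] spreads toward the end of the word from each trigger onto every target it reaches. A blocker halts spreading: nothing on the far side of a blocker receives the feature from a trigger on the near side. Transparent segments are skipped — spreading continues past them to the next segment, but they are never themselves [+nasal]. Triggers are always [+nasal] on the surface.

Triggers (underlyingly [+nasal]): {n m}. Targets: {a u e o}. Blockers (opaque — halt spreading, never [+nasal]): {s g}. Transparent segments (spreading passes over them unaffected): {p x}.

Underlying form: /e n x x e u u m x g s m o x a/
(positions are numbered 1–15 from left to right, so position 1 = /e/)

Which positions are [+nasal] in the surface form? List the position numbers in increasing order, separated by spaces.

2 5 6 7 8 12 13 15

From /n/ at 2 rightward: 3 /x/ transparent; 4 /x/ transparent; 5 /e/ → [+nasal]; 6 /u/ → [+nasal]; 7 /u/ → [+nasal]; 8 /m/ is itself a trigger — this domain ends here.
From /m/ at 8 rightward: 9 /x/ transparent; 10 /g/ blocks.
From /m/ at 12 rightward: 13 /o/ → [+nasal]; 14 /x/ transparent; 15 /a/ → [+nasal]; word edge.
Target with no active source: position 1 stays [-nasal].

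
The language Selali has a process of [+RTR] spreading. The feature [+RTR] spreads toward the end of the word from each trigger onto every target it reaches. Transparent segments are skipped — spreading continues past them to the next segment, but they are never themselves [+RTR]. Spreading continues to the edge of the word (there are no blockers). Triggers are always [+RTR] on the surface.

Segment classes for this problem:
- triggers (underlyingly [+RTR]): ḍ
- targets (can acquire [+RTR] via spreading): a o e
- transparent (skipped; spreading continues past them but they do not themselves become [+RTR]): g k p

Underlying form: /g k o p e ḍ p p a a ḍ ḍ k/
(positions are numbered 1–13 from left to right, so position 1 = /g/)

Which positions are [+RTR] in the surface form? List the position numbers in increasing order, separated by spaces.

From /ḍ/ at 6 rightward: 7 /p/ transparent; 8 /p/ transparent; 9 /a/ → [+RTR]; 10 /a/ → [+RTR]; 11 /ḍ/ is itself a trigger — this domain ends here.
From /ḍ/ at 11 rightward: 12 /ḍ/ is itself a trigger — this domain ends here.
From /ḍ/ at 12 rightward: 13 /k/ transparent; word edge.
Targets with no active source: positions 3 5 stay [-emphatic].

6 9 10 11 12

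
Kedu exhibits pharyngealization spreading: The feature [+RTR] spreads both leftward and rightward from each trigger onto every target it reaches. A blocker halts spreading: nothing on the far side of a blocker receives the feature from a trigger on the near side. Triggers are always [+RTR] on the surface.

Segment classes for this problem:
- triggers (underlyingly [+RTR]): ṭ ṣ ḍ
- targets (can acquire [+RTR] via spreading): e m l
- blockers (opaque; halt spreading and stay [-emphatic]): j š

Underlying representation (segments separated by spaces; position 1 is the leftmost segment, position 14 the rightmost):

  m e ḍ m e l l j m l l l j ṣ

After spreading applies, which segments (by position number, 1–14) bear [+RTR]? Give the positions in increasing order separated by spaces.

1 2 3 4 5 6 7 14

From /ḍ/ at 3 rightward: 4 /m/ → [+RTR]; 5 /e/ → [+RTR]; 6 /l/ → [+RTR]; 7 /l/ → [+RTR]; 8 /j/ blocks.
From /ḍ/ at 3 leftward: 2 /e/ → [+RTR]; 1 /m/ → [+RTR]; word edge.
From /ṣ/ at 14 rightward: word edge.
From /ṣ/ at 14 leftward: 13 /j/ blocks.
Targets with no active source: positions 9 10 11 12 stay [-emphatic].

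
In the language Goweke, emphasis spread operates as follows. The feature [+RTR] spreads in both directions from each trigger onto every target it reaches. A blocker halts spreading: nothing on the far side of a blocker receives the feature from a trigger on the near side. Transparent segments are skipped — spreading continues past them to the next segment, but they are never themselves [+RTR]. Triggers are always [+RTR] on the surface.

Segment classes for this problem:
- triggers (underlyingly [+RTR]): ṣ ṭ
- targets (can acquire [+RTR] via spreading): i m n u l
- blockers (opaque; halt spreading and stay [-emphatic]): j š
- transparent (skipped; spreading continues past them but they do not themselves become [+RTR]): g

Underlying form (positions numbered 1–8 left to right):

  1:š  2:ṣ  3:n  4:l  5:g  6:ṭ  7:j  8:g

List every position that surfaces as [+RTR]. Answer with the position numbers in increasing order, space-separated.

From /ṣ/ at 2 rightward: 3 /n/ → [+RTR]; 4 /l/ → [+RTR]; 5 /g/ transparent; 6 /ṭ/ is itself a trigger — this domain ends here.
From /ṣ/ at 2 leftward: 1 /š/ blocks.
From /ṭ/ at 6 rightward: 7 /j/ blocks.
From /ṭ/ at 6 leftward: 5 /g/ transparent; 4 /l/ → [+RTR]; 3 /n/ → [+RTR]; 2 /ṣ/ is itself a trigger — this domain ends here.

2 3 4 6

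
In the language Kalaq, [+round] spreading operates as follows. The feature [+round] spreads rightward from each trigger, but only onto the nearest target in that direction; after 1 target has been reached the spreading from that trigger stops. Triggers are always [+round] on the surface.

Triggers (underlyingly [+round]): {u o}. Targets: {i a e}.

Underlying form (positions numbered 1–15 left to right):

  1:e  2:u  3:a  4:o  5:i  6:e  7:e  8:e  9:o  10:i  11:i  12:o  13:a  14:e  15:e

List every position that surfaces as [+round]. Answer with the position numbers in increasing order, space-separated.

From /u/ at 2 rightward: 3 /a/ → [+round]; bound reached.
From /o/ at 4 rightward: 5 /i/ → [+round]; bound reached.
From /o/ at 9 rightward: 10 /i/ → [+round]; bound reached.
From /o/ at 12 rightward: 13 /a/ → [+round]; bound reached.
Targets with no active source: positions 1 6 7 8 11 14 15 stay [-round].

2 3 4 5 9 10 12 13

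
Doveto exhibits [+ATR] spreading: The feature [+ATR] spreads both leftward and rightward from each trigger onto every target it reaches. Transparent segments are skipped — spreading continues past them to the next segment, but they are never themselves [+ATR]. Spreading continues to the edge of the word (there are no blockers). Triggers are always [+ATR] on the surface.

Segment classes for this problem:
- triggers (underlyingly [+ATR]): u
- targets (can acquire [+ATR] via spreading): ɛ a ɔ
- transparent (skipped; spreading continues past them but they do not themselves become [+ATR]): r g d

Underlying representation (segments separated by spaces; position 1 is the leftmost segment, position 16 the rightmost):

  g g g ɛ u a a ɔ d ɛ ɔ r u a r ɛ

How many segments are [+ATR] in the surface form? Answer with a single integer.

10

From /u/ at 5 rightward: 6 /a/ → [+ATR]; 7 /a/ → [+ATR]; 8 /ɔ/ → [+ATR]; 9 /d/ transparent; 10 /ɛ/ → [+ATR]; 11 /ɔ/ → [+ATR]; 12 /r/ transparent; 13 /u/ is itself a trigger — this domain ends here.
From /u/ at 5 leftward: 4 /ɛ/ → [+ATR]; 3 /g/ transparent; 2 /g/ transparent; 1 /g/ transparent; word edge.
From /u/ at 13 rightward: 14 /a/ → [+ATR]; 15 /r/ transparent; 16 /ɛ/ → [+ATR]; word edge.
From /u/ at 13 leftward: 12 /r/ transparent; 11 /ɔ/ → [+ATR]; 10 /ɛ/ → [+ATR]; 9 /d/ transparent; 8 /ɔ/ → [+ATR]; 7 /a/ → [+ATR]; 6 /a/ → [+ATR]; 5 /u/ is itself a trigger — this domain ends here.
[+ATR] positions on the surface: 4 5 6 7 8 10 11 13 14 16.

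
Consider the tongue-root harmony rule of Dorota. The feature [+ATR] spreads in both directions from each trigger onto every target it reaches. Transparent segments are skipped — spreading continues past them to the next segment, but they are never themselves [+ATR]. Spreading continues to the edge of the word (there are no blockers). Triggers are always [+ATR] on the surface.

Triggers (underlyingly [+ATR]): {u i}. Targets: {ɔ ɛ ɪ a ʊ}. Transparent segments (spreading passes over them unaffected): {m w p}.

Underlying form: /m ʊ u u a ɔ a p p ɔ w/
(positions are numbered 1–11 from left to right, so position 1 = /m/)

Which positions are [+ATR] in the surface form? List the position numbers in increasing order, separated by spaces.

From /u/ at 3 rightward: 4 /u/ is itself a trigger — this domain ends here.
From /u/ at 3 leftward: 2 /ʊ/ → [+ATR]; 1 /m/ transparent; word edge.
From /u/ at 4 rightward: 5 /a/ → [+ATR]; 6 /ɔ/ → [+ATR]; 7 /a/ → [+ATR]; 8 /p/ transparent; 9 /p/ transparent; 10 /ɔ/ → [+ATR]; 11 /w/ transparent; word edge.
From /u/ at 4 leftward: 3 /u/ is itself a trigger — this domain ends here.

2 3 4 5 6 7 10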